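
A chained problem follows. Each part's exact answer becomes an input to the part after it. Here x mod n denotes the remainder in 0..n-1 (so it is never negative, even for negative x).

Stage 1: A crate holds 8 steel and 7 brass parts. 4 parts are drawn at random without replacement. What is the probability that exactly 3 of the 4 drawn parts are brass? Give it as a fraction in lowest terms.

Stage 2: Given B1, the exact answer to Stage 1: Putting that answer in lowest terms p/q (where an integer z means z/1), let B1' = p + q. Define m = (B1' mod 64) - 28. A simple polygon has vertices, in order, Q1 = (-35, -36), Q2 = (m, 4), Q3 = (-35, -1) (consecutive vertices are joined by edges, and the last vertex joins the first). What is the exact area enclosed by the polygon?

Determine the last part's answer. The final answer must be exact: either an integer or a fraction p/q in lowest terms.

Stage 1: total draws C(15,4) = 1365; favorable C(7,3)*C(8,1) = 280; P = 8/39; answer 8/39
Stage 2: B1 = 8/39; threaded value p + q = 47; m = 19; cross terms: (-35*4 - 19*-36)=544, (19*-1 - -35*4)=121, (-35*-36 - -35*-1)=1225; twice the area = |1890| = 1890; area = 945; answer 945

945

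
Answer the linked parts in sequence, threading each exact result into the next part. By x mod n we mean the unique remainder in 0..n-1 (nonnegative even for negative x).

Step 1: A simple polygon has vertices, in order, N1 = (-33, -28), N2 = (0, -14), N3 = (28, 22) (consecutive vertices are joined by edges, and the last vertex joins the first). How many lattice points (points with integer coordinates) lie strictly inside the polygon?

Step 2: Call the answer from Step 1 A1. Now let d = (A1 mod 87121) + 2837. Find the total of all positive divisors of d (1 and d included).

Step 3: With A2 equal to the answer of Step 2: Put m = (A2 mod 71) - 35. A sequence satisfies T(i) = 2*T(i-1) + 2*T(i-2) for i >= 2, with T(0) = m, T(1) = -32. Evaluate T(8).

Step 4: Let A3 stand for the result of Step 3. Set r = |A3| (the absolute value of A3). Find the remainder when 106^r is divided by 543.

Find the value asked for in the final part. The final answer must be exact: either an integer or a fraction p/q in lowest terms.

Step 1: cross terms: (-33*-14 - 0*-28)=462, (0*22 - 28*-14)=392, (28*-28 - -33*22)=-58; twice the area = |796| = 796; area = 398; boundary points = 1 + 4 + 1 = 6; strictly interior points = area - boundary/2 + 1 = 396; answer 396
Step 2: A1 = 396; d = 3233; 3233 = 53 * 61; sigma = (1 + 53) * (1 + 61) = 54 * 62 = 3348; answer 3348
Step 3: A2 = 3348; m = -24; T(2) = 2*(-32) + 2*(-24) = -112; iterating: T(2)=-112, T(3)=-288, T(4)=-800, T(5)=-2176, T(6)=-5952, T(7)=-16256, T(8)=-44416; answer -44416
Step 4: A3 = -44416; r = 44416; squarings mod 543: 106^1=106, 106^2=376, 106^4=196, 106^8=406, 106^16=307, 106^32=310, 106^64=532, 106^128=121, 106^256=523, 106^512=400, 106^1024=358, 106^2048=16, 106^4096=256, 106^8192=376, 106^16384=196, 106^32768=406; 106^44416 = 106^128 * 106^256 * 106^1024 * 106^2048 * 106^8192 * 106^32768 = 256 (mod 543); answer 256

256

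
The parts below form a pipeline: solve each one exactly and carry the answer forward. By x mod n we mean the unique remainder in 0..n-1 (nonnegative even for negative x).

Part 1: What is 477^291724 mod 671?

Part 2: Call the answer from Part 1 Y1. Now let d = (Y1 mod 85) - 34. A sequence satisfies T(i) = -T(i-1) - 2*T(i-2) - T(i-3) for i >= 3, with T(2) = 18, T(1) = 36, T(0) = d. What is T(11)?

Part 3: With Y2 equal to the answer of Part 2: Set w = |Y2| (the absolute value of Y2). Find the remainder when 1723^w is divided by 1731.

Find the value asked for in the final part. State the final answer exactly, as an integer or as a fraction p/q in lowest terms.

748

Part 1: squarings mod 671: 477^1=477, 477^2=60, 477^4=245, 477^8=306, 477^16=367, 477^32=489, 477^64=245, 477^128=306, 477^256=367, 477^512=489, 477^1024=245, 477^2048=306, 477^4096=367, 477^8192=489, 477^16384=245, 477^32768=306, 477^65536=367, 477^131072=489, 477^262144=245; 477^291724 = 477^4 * 477^8 * 477^128 * 477^256 * 477^512 * 477^4096 * 477^8192 * 477^16384 * 477^262144 = 245 (mod 671); answer 245
Part 2: Y1 = 245; d = 41; T(3) = -1*(18) - 2*(36) - 1*(41) = -131; iterating: T(3)=-131, T(4)=59, T(5)=185, T(6)=-172, T(7)=-257, T(8)=416, T(9)=270, T(10)=-845, T(11)=-111; answer -111
Part 3: Y2 = -111; w = 111; squarings mod 1731: 1723^1=1723, 1723^2=64, 1723^4=634, 1723^8=364, 1723^16=940, 1723^32=790, 1723^64=940; 1723^111 = 1723^1 * 1723^2 * 1723^4 * 1723^8 * 1723^32 * 1723^64 = 748 (mod 1731); answer 748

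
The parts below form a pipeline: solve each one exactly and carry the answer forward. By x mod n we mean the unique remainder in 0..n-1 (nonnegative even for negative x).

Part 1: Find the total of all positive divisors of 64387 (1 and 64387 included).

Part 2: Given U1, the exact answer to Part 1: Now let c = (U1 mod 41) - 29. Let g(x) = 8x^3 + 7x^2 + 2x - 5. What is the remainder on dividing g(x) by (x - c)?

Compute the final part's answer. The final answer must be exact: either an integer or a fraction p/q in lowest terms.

6412

Part 1: 64387 = 31^2 * 67; sigma = (1 + 31 + 961) * (1 + 67) = 993 * 68 = 67524; answer 67524
Part 2: U1 = 67524; c = 9; remainder = value at the root: 8*(9)^3 + 7*(9)^2 + 2*(9)^1 - 5 = (5832) + (567) + (18) + (-5) = 6412; answer 6412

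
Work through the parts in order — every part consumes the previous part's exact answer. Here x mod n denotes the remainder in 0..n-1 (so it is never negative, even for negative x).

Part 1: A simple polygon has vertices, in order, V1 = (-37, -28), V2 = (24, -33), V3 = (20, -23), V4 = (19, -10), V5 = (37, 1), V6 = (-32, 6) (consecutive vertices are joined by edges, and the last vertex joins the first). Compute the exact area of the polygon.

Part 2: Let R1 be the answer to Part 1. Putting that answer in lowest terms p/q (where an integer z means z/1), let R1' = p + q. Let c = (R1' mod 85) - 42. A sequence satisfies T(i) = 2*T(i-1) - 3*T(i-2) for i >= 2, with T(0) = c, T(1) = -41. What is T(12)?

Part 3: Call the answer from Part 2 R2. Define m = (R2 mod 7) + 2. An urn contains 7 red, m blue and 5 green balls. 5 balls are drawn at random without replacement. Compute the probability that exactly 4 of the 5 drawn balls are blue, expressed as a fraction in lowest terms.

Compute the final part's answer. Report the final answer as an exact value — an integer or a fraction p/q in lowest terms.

Part 1: cross terms: (-37*-33 - 24*-28)=1893, (24*-23 - 20*-33)=108, (20*-10 - 19*-23)=237, (19*1 - 37*-10)=389, (37*6 - -32*1)=254, (-32*-28 - -37*6)=1118; twice the area = |3999| = 3999; area = 3999/2; answer 3999/2
Part 2: R1 = 3999/2; threaded value p + q = 4001; c = -36; T(2) = 2*(-41) - 3*(-36) = 26; iterating: T(2)=26, T(3)=175, T(4)=272, T(5)=19, T(6)=-778, T(7)=-1613, T(8)=-892, T(9)=3055, T(10)=8786, T(11)=8407, T(12)=-9544; answer -9544
Part 3: R2 = -9544; m = 6; total draws C(18,5) = 8568; favorable C(6,4)*C(12,1) = 180; P = 5/238; answer 5/238

5/238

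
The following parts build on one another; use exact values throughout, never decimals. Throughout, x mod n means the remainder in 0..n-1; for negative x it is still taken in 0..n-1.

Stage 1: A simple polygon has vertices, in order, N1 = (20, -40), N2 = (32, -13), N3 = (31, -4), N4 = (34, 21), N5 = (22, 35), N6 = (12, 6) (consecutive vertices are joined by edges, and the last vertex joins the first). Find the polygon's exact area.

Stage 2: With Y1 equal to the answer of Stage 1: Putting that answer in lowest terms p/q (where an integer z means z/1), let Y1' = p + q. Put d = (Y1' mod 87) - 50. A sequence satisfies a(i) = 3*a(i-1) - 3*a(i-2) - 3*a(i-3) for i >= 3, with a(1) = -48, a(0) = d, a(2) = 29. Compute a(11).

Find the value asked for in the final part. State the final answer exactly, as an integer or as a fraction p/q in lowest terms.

-91746

Stage 1: cross terms: (20*-13 - 32*-40)=1020, (32*-4 - 31*-13)=275, (31*21 - 34*-4)=787, (34*35 - 22*21)=728, (22*6 - 12*35)=-288, (12*-40 - 20*6)=-600; twice the area = |1922| = 1922; area = 961; answer 961
Stage 2: Y1 = 961; threaded value p + q = 962; d = -45; a(3) = 3*(29) - 3*(-48) - 3*(-45) = 366; iterating: a(3)=366, a(4)=1155, a(5)=2280, a(6)=2277, a(7)=-3474, a(8)=-24093, a(9)=-68688, a(10)=-123363, a(11)=-91746; answer -91746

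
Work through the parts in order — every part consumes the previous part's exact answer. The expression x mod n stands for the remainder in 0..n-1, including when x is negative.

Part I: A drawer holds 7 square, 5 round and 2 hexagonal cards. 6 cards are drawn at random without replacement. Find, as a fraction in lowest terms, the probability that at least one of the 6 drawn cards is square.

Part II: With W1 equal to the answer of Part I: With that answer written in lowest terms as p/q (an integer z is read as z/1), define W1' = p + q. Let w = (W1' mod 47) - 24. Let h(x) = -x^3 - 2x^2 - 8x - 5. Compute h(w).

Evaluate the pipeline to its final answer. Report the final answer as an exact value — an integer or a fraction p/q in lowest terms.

1958

Part I: total draws C(14,6) = 3003; complement C(7,6) = 7; favorable 3003 - 7 = 2996; P = 428/429; answer 428/429
Part II: W1 = 428/429; threaded value p + q = 857; w = -13; -1*(-13)^3 - 2*(-13)^2 - 8*(-13)^1 - 5 = (2197) + (-338) + (104) + (-5) = 1958; answer 1958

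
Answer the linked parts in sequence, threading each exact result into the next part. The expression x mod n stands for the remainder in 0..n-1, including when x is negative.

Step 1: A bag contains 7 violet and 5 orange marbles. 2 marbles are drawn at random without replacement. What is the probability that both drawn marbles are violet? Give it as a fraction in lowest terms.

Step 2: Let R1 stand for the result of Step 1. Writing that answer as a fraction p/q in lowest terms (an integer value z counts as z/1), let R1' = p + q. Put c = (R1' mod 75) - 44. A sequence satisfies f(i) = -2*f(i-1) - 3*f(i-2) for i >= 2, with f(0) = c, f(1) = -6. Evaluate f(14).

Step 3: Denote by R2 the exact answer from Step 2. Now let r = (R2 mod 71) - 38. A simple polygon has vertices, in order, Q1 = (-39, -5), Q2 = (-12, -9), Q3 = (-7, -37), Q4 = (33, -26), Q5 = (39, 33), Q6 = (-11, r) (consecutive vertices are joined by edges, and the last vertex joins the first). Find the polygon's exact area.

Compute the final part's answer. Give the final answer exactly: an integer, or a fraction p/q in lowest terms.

2064

Step 1: total draws C(12,2) = 66; favorable C(7,2) = 21; P = 7/22; answer 7/22
Step 2: R1 = 7/22; threaded value p + q = 29; c = -15; f(2) = -2*(-6) - 3*(-15) = 57; iterating: f(2)=57, f(3)=-96, f(4)=21, f(5)=246, f(6)=-555, f(7)=372, f(8)=921, f(9)=-2958, f(10)=3153, f(11)=2568, f(12)=-14595, f(13)=21486, f(14)=813; answer 813
Step 3: R2 = 813; r = -6; cross terms: (-39*-9 - -12*-5)=291, (-12*-37 - -7*-9)=381, (-7*-26 - 33*-37)=1403, (33*33 - 39*-26)=2103, (39*-6 - -11*33)=129, (-11*-5 - -39*-6)=-179; twice the area = |4128| = 4128; area = 2064; answer 2064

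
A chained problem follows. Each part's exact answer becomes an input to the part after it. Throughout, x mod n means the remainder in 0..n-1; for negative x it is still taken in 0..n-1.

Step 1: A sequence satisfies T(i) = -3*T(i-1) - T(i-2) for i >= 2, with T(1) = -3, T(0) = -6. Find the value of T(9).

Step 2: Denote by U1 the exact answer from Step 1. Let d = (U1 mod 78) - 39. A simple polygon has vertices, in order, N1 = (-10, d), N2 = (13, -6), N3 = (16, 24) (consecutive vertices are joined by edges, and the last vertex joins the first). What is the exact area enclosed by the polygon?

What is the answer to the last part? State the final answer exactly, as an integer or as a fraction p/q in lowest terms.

Step 1: T(2) = -3*(-3) - 1*(-6) = 15; iterating: T(2)=15, T(3)=-42, T(4)=111, T(5)=-291, T(6)=762, T(7)=-1995, T(8)=5223, T(9)=-13674; answer -13674
Step 2: U1 = -13674; d = 15; cross terms: (-10*-6 - 13*15)=-135, (13*24 - 16*-6)=408, (16*15 - -10*24)=480; twice the area = |753| = 753; area = 753/2; answer 753/2

753/2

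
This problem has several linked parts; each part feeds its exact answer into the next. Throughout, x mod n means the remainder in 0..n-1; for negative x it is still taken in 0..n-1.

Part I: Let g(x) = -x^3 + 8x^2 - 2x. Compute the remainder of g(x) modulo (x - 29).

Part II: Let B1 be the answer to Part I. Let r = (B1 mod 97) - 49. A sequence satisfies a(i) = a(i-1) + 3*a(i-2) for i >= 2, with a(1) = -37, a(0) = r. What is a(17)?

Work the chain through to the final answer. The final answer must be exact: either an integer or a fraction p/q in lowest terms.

-23617780

Part I: remainder = value at the root: -1*(29)^3 + 8*(29)^2 - 2*(29)^1 = (-24389) + (6728) + (-58) = -17719; answer -17719
Part II: B1 = -17719; r = -17; a(2) = 1*(-37) + 3*(-17) = -88; iterating: a(2)=-88, a(3)=-199, a(4)=-463, a(5)=-1060, a(6)=-2449, a(7)=-5629, a(8)=-12976, a(9)=-29863, a(10)=-68791, a(11)=-158380, a(12)=-364753, a(13)=-839893, a(14)=-1934152, a(15)=-4453831, a(16)=-10256287, a(17)=-23617780; answer -23617780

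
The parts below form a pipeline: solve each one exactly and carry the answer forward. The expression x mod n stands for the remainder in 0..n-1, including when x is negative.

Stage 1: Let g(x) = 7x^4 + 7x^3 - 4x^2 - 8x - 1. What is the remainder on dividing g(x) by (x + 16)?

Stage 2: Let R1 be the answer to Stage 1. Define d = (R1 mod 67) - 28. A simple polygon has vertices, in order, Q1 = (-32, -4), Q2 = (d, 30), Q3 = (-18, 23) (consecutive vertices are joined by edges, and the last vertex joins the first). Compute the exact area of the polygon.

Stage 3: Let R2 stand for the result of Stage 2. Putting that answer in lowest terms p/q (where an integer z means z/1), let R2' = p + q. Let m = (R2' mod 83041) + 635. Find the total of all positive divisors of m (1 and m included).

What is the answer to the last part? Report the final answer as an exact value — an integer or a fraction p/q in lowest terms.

2604

Stage 1: remainder = value at the root: 7*(-16)^4 + 7*(-16)^3 - 4*(-16)^2 - 8*(-16)^1 - 1 = (458752) + (-28672) + (-1024) + (128) + (-1) = 429183; answer 429183
Stage 2: R1 = 429183; d = 20; cross terms: (-32*30 - 20*-4)=-880, (20*23 - -18*30)=1000, (-18*-4 - -32*23)=808; twice the area = |928| = 928; area = 464; answer 464
Stage 3: R2 = 464; threaded value p + q = 465; m = 1100; 1100 = 2^2 * 5^2 * 11; sigma = (1 + 2 + 4) * (1 + 5 + 25) * (1 + 11) = 7 * 31 * 12 = 2604; answer 2604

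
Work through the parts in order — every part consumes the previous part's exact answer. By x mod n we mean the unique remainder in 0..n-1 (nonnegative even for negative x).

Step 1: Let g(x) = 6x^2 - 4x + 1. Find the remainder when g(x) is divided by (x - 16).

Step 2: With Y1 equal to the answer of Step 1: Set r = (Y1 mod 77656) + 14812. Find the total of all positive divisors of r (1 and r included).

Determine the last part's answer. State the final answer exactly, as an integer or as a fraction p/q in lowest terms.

Step 1: remainder = value at the root: 6*(16)^2 - 4*(16)^1 + 1 = (1536) + (-64) + (1) = 1473; answer 1473
Step 2: Y1 = 1473; r = 16285; 16285 = 5 * 3257; sigma = (1 + 5) * (1 + 3257) = 6 * 3258 = 19548; answer 19548

19548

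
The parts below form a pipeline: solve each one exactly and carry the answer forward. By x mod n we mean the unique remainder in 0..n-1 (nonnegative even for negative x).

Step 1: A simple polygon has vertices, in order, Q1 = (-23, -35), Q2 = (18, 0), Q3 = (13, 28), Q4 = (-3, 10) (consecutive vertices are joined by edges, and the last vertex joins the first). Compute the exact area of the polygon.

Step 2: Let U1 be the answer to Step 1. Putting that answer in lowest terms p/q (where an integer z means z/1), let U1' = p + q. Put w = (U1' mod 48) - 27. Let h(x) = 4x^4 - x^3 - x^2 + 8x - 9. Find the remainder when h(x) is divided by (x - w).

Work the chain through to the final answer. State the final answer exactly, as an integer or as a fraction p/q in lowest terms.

Step 1: cross terms: (-23*0 - 18*-35)=630, (18*28 - 13*0)=504, (13*10 - -3*28)=214, (-3*-35 - -23*10)=335; twice the area = |1683| = 1683; area = 1683/2; answer 1683/2
Step 2: U1 = 1683/2; threaded value p + q = 1685; w = -22; remainder = value at the root: 4*(-22)^4 - 1*(-22)^3 - 1*(-22)^2 + 8*(-22)^1 - 9 = (937024) + (10648) + (-484) + (-176) + (-9) = 947003; answer 947003

947003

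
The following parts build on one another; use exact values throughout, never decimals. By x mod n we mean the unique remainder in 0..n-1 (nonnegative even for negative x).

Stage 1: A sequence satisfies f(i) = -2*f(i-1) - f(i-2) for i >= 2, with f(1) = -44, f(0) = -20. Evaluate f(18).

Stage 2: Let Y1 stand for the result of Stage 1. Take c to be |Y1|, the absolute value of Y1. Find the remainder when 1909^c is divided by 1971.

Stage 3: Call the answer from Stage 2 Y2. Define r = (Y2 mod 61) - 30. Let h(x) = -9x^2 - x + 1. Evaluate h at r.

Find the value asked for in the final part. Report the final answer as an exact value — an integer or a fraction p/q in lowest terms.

-1307

Stage 1: f(2) = -2*(-44) - 1*(-20) = 108; iterating: f(2)=108, f(3)=-172, f(4)=236, f(5)=-300, f(6)=364, f(7)=-428, f(8)=492, f(9)=-556, f(10)=620, f(11)=-684, f(12)=748, f(13)=-812, f(14)=876, f(15)=-940, f(16)=1004, f(17)=-1068, f(18)=1132; answer 1132
Stage 2: Y1 = 1132; c = 1132; squarings mod 1971: 1909^1=1909, 1909^2=1873, 1909^4=1720, 1909^8=1900, 1909^16=1099, 1909^32=1549, 1909^64=694, 1909^128=712, 1909^256=397, 1909^512=1900, 1909^1024=1099; 1909^1132 = 1909^4 * 1909^8 * 1909^32 * 1909^64 * 1909^1024 = 1018 (mod 1971); answer 1018
Stage 3: Y2 = 1018; r = 12; -9*(12)^2 - 1*(12)^1 + 1 = (-1296) + (-12) + (1) = -1307; answer -1307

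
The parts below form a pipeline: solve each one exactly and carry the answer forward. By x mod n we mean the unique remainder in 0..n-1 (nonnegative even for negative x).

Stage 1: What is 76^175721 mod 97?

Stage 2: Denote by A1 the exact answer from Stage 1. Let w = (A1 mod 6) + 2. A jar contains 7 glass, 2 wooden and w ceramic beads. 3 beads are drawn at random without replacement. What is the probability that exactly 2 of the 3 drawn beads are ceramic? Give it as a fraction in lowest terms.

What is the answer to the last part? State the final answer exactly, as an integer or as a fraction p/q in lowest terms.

27/143

Stage 1: squarings mod 97: 76^1=76, 76^2=53, 76^4=93, 76^8=16, 76^16=62, 76^32=61, 76^64=35, 76^128=61, 76^256=35, 76^512=61, 76^1024=35, 76^2048=61, 76^4096=35, 76^8192=61, 76^16384=35, 76^32768=61, 76^65536=35, 76^131072=61; 76^175721 = 76^1 * 76^8 * 76^32 * 76^64 * 76^512 * 76^1024 * 76^2048 * 76^8192 * 76^32768 * 76^131072 = 68 (mod 97); answer 68
Stage 2: A1 = 68; w = 4; total draws C(13,3) = 286; favorable C(4,2)*C(9,1) = 54; P = 27/143; answer 27/143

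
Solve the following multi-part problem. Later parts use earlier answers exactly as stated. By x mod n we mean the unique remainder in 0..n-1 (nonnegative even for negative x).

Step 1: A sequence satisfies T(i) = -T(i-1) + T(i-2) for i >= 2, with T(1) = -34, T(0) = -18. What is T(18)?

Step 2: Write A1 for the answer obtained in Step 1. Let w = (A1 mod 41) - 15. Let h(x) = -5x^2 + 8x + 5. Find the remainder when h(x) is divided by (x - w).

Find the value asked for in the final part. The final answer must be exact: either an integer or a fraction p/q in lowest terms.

Step 1: T(2) = -1*(-34) + 1*(-18) = 16; iterating: T(2)=16, T(3)=-50, T(4)=66, T(5)=-116, T(6)=182, T(7)=-298, T(8)=480, T(9)=-778, T(10)=1258, T(11)=-2036, T(12)=3294, T(13)=-5330, T(14)=8624, T(15)=-13954, T(16)=22578, T(17)=-36532, T(18)=59110; answer 59110
Step 2: A1 = 59110; w = 14; remainder = value at the root: -5*(14)^2 + 8*(14)^1 + 5 = (-980) + (112) + (5) = -863; answer -863

-863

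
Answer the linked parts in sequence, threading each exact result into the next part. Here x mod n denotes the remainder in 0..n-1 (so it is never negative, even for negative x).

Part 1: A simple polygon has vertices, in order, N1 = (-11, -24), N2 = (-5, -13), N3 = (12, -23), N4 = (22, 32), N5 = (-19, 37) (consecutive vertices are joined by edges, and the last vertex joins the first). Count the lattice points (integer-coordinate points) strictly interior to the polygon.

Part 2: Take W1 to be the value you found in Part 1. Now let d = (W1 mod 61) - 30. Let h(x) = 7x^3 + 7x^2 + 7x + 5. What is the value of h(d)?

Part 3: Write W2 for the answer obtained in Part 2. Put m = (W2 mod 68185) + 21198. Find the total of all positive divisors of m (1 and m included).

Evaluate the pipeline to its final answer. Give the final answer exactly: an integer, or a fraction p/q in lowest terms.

87282

Part 1: cross terms: (-11*-13 - -5*-24)=23, (-5*-23 - 12*-13)=271, (12*32 - 22*-23)=890, (22*37 - -19*32)=1422, (-19*-24 - -11*37)=863; twice the area = |3469| = 3469; area = 3469/2; boundary points = 1 + 1 + 5 + 1 + 1 = 9; strictly interior points = area - boundary/2 + 1 = 1731; answer 1731
Part 2: W1 = 1731; d = -7; 7*(-7)^3 + 7*(-7)^2 + 7*(-7)^1 + 5 = (-2401) + (343) + (-49) + (5) = -2102; answer -2102
Part 3: W2 = -2102; m = 87281; 87281 is prime, so its only divisors are 1 and 87281; sigma = 1 + 87281 = 87282; answer 87282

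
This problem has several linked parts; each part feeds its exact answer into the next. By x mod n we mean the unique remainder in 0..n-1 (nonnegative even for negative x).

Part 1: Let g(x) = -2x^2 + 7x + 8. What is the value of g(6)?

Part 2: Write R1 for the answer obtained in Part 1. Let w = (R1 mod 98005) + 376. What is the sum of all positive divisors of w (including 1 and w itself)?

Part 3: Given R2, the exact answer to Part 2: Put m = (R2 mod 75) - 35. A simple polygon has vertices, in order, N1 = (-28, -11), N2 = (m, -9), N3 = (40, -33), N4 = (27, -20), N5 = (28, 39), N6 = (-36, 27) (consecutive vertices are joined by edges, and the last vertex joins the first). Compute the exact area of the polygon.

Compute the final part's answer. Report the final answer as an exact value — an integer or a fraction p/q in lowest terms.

3199

Part 1: -2*(6)^2 + 7*(6)^1 + 8 = (-72) + (42) + (8) = -22; answer -22
Part 2: R1 = -22; w = 98359; 98359 = 41 * 2399; sigma = (1 + 41) * (1 + 2399) = 42 * 2400 = 100800; answer 100800
Part 3: R2 = 100800; m = -35; cross terms: (-28*-9 - -35*-11)=-133, (-35*-33 - 40*-9)=1515, (40*-20 - 27*-33)=91, (27*39 - 28*-20)=1613, (28*27 - -36*39)=2160, (-36*-11 - -28*27)=1152; twice the area = |6398| = 6398; area = 3199; answer 3199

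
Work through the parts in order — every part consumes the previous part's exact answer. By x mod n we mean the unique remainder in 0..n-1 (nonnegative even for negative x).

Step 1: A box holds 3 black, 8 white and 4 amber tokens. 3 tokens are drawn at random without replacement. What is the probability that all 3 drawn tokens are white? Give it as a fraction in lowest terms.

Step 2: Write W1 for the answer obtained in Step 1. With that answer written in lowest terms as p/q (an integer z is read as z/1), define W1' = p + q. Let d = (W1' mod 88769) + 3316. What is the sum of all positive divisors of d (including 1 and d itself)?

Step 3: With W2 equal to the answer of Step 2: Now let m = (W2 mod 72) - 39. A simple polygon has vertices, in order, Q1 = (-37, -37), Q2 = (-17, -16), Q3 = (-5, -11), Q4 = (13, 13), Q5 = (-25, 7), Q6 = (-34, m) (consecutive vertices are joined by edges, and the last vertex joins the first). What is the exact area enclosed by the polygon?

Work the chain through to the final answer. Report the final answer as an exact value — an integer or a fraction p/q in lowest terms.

832

Step 1: total draws C(15,3) = 455; favorable C(8,3) = 56; P = 8/65; answer 8/65
Step 2: W1 = 8/65; threaded value p + q = 73; d = 3389; 3389 is prime, so its only divisors are 1 and 3389; sigma = 1 + 3389 = 3390; answer 3390
Step 3: W2 = 3390; m = -33; cross terms: (-37*-16 - -17*-37)=-37, (-17*-11 - -5*-16)=107, (-5*13 - 13*-11)=78, (13*7 - -25*13)=416, (-25*-33 - -34*7)=1063, (-34*-37 - -37*-33)=37; twice the area = |1664| = 1664; area = 832; answer 832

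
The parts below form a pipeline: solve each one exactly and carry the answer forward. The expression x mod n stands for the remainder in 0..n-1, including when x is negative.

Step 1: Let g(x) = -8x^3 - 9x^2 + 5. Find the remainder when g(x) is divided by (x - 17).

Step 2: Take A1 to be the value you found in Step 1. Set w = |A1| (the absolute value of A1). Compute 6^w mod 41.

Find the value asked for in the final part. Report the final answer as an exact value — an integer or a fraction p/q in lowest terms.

Step 1: remainder = value at the root: -8*(17)^3 - 9*(17)^2 + 5 = (-39304) + (-2601) + (5) = -41900; answer -41900
Step 2: A1 = -41900; w = 41900; squarings mod 41: 6^1=6, 6^2=36, 6^4=25, 6^8=10, 6^16=18, 6^32=37, 6^64=16, 6^128=10, 6^256=18, 6^512=37, 6^1024=16, 6^2048=10, 6^4096=18, 6^8192=37, 6^16384=16, 6^32768=10; 6^41900 = 6^4 * 6^8 * 6^32 * 6^128 * 6^256 * 6^512 * 6^8192 * 6^32768 = 40 (mod 41); answer 40

40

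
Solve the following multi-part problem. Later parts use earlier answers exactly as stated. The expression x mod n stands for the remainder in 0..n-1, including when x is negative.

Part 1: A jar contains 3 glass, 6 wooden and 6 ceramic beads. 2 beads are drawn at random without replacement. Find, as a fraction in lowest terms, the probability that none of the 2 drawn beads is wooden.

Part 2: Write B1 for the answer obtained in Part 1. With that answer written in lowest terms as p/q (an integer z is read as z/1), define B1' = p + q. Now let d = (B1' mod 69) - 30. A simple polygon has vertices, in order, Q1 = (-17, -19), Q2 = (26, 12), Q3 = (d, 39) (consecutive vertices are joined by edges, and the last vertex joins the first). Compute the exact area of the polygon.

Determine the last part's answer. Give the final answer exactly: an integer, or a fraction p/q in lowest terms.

720

Part 1: total draws C(15,2) = 105; favorable C(9,2) = 36; P = 12/35; answer 12/35
Part 2: B1 = 12/35; threaded value p + q = 47; d = 17; cross terms: (-17*12 - 26*-19)=290, (26*39 - 17*12)=810, (17*-19 - -17*39)=340; twice the area = |1440| = 1440; area = 720; answer 720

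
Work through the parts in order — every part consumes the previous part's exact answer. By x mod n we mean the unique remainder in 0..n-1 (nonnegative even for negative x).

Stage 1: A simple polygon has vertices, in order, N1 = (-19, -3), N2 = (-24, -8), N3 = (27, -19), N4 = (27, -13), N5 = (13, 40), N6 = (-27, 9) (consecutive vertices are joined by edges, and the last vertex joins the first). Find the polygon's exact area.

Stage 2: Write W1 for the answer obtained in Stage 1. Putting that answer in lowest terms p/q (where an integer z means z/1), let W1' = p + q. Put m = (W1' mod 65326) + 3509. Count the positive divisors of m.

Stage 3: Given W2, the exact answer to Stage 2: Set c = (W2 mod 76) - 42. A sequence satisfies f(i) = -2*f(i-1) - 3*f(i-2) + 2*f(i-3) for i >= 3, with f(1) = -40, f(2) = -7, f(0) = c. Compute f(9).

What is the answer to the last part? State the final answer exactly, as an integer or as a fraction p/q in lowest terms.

818

Stage 1: cross terms: (-19*-8 - -24*-3)=80, (-24*-19 - 27*-8)=672, (27*-13 - 27*-19)=162, (27*40 - 13*-13)=1249, (13*9 - -27*40)=1197, (-27*-3 - -19*9)=252; twice the area = |3612| = 3612; area = 1806; answer 1806
Stage 2: W1 = 1806; threaded value p + q = 1807; m = 5316; 5316 = 2^2 * 3 * 443; number of divisors = (2+1) * (1+1) * (1+1) = 12; answer 12
Stage 3: W2 = 12; c = -30; f(3) = -2*(-7) - 3*(-40) + 2*(-30) = 74; iterating: f(3)=74, f(4)=-207, f(5)=178, f(6)=413, f(7)=-1774, f(8)=2665, f(9)=818; answer 818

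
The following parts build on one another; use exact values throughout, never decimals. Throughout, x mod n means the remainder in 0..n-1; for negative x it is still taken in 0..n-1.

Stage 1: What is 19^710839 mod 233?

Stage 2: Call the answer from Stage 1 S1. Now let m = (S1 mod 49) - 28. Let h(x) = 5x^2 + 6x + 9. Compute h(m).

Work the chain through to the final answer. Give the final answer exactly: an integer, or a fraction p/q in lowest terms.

Stage 1: squarings mod 233: 19^1=19, 19^2=128, 19^4=74, 19^8=117, 19^16=175, 19^32=102, 19^64=152, 19^128=37, 19^256=204, 19^512=142, 19^1024=126, 19^2048=32, 19^4096=92, 19^8192=76, 19^16384=184, 19^32768=71, 19^65536=148, 19^131072=2, 19^262144=4, 19^524288=16; 19^710839 = 19^1 * 19^2 * 19^4 * 19^16 * 19^32 * 19^128 * 19^2048 * 19^4096 * 19^16384 * 19^32768 * 19^131072 * 19^524288 = 135 (mod 233); answer 135
Stage 2: S1 = 135; m = 9; 5*(9)^2 + 6*(9)^1 + 9 = (405) + (54) + (9) = 468; answer 468

468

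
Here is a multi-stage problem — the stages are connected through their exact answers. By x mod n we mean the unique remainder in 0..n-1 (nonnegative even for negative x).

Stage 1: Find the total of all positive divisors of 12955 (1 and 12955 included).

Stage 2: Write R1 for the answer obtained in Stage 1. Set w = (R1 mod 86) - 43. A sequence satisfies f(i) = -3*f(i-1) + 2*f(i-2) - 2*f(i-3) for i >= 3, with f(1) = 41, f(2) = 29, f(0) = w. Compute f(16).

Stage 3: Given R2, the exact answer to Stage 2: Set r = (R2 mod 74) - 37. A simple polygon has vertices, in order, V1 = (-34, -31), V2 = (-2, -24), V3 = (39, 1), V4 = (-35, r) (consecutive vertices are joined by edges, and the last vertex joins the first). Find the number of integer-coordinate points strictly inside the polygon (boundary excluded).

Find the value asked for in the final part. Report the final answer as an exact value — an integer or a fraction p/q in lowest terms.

2133

Stage 1: 12955 = 5 * 2591; sigma = (1 + 5) * (1 + 2591) = 6 * 2592 = 15552; answer 15552
Stage 2: R1 = 15552; w = 29; f(3) = -3*(29) + 2*(41) - 2*(29) = -63; iterating: f(3)=-63, f(4)=165, f(5)=-679, f(6)=2493, f(7)=-9167, f(8)=33845, f(9)=-124855, f(10)=460589, f(11)=-1699167, f(12)=6268389, f(13)=-23124679, f(14)=85309149, f(15)=-314713583, f(16)=1161008405; answer 1161008405
Stage 3: R2 = 1161008405; r = 20; cross terms: (-34*-24 - -2*-31)=754, (-2*1 - 39*-24)=934, (39*20 - -35*1)=815, (-35*-31 - -34*20)=1765; twice the area = |4268| = 4268; area = 2134; boundary points = 1 + 1 + 1 + 1 = 4; strictly interior points = area - boundary/2 + 1 = 2133; answer 2133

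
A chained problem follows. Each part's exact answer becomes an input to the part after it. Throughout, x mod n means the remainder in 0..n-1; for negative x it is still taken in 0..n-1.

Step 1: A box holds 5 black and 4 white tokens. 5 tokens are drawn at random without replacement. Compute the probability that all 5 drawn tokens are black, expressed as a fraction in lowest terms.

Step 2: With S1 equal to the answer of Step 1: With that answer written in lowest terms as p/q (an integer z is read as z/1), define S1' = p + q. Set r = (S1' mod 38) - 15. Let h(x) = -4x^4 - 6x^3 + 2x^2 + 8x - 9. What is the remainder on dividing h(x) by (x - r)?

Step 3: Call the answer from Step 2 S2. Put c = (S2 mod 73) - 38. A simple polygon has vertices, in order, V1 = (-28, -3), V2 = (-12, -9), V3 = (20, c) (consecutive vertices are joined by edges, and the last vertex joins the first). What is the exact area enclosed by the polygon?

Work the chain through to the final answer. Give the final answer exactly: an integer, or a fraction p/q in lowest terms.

184

Step 1: total draws C(9,5) = 126; favorable C(5,5) = 1; P = 1/126; answer 1/126
Step 2: S1 = 1/126; threaded value p + q = 127; r = -2; remainder = value at the root: -4*(-2)^4 - 6*(-2)^3 + 2*(-2)^2 + 8*(-2)^1 - 9 = (-64) + (48) + (8) + (-16) + (-9) = -33; answer -33
Step 3: S2 = -33; c = 2; cross terms: (-28*-9 - -12*-3)=216, (-12*2 - 20*-9)=156, (20*-3 - -28*2)=-4; twice the area = |368| = 368; area = 184; answer 184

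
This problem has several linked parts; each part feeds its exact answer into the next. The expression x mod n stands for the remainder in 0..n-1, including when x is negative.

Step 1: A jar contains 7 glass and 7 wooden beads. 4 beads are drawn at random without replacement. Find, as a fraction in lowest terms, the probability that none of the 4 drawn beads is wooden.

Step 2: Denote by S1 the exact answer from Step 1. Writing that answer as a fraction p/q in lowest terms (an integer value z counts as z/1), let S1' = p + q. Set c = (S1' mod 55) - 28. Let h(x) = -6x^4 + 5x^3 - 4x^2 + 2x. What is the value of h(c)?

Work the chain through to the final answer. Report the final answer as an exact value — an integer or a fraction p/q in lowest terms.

-55380

Step 1: total draws C(14,4) = 1001; favorable C(7,4) = 35; P = 5/143; answer 5/143
Step 2: S1 = 5/143; threaded value p + q = 148; c = 10; -6*(10)^4 + 5*(10)^3 - 4*(10)^2 + 2*(10)^1 = (-60000) + (5000) + (-400) + (20) = -55380; answer -55380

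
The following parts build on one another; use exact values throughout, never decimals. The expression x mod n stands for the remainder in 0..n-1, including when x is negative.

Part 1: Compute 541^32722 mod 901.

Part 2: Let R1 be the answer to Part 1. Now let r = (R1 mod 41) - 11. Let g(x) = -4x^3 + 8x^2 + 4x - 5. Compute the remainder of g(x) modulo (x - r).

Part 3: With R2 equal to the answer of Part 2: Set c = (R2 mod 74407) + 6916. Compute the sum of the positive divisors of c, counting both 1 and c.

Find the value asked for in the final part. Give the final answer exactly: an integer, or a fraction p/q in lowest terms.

114960

Part 1: squarings mod 901: 541^1=541, 541^2=757, 541^4=13, 541^8=169, 541^16=630, 541^32=460, 541^64=766, 541^128=205, 541^256=579, 541^512=69, 541^1024=256, 541^2048=664, 541^4096=307, 541^8192=545, 541^16384=596; 541^32722 = 541^2 * 541^16 * 541^64 * 541^128 * 541^256 * 541^512 * 541^1024 * 541^2048 * 541^4096 * 541^8192 * 541^16384 = 519 (mod 901); answer 519
Part 2: R1 = 519; r = 16; remainder = value at the root: -4*(16)^3 + 8*(16)^2 + 4*(16)^1 - 5 = (-16384) + (2048) + (64) + (-5) = -14277; answer -14277
Part 3: R2 = -14277; c = 67046; 67046 = 2 * 7 * 4789; sigma = (1 + 2) * (1 + 7) * (1 + 4789) = 3 * 8 * 4790 = 114960; answer 114960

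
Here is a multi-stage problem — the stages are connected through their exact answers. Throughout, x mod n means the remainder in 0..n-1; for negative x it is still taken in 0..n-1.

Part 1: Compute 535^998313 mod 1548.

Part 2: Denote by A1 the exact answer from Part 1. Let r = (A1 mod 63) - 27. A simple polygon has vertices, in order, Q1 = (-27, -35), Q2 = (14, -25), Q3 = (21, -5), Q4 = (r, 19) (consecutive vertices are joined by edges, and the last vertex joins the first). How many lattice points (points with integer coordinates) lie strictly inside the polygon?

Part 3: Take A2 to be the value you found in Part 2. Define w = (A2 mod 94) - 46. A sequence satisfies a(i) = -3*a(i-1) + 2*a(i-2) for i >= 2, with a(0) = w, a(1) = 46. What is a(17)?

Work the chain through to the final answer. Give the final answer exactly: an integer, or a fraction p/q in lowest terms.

28907749180

Part 1: squarings mod 1548: 535^1=535, 535^2=1393, 535^4=805, 535^8=961, 535^16=913, 535^32=745, 535^64=841, 535^128=1393, 535^256=805, 535^512=961, 535^1024=913, 535^2048=745, 535^4096=841, 535^8192=1393, 535^16384=805, 535^32768=961, 535^65536=913, 535^131072=745, 535^262144=841, 535^524288=1393; 535^998313 = 535^1 * 535^8 * 535^32 * 535^128 * 535^256 * 535^512 * 535^2048 * 535^4096 * 535^8192 * 535^65536 * 535^131072 * 535^262144 * 535^524288 = 1243 (mod 1548); answer 1243
Part 2: A1 = 1243; r = 19; cross terms: (-27*-25 - 14*-35)=1165, (14*-5 - 21*-25)=455, (21*19 - 19*-5)=494, (19*-35 - -27*19)=-152; twice the area = |1962| = 1962; area = 981; boundary points = 1 + 1 + 2 + 2 = 6; strictly interior points = area - boundary/2 + 1 = 979; answer 979
Part 3: A2 = 979; w = -7; a(2) = -3*(46) + 2*(-7) = -152; iterating: a(2)=-152, a(3)=548, a(4)=-1948, a(5)=6940, a(6)=-24716, a(7)=88028, a(8)=-313516, a(9)=1116604, a(10)=-3976844, a(11)=14163740, a(12)=-50444908, a(13)=179662204, a(14)=-639876428, a(15)=2278953692, a(16)=-8116613932, a(17)=28907749180; answer 28907749180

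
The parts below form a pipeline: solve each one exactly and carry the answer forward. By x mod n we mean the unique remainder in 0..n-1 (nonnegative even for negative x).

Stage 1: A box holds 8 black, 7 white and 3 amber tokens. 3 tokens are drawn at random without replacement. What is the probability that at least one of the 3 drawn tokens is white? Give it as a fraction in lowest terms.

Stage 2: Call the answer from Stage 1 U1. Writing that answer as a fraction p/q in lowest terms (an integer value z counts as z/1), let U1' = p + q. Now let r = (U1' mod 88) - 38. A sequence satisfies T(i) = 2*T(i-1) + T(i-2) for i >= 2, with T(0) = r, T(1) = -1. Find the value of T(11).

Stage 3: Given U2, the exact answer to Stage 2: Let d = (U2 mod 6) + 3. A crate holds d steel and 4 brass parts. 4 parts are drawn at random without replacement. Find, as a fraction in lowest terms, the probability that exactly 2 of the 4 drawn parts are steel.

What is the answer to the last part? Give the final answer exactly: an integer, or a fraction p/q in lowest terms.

56/165

Stage 1: total draws C(18,3) = 816; complement C(11,3) = 165; favorable 816 - 165 = 651; P = 217/272; answer 217/272
Stage 2: U1 = 217/272; threaded value p + q = 489; r = 11; T(2) = 2*(-1) + 1*(11) = 9; iterating: T(2)=9, T(3)=17, T(4)=43, T(5)=103, T(6)=249, T(7)=601, T(8)=1451, T(9)=3503, T(10)=8457, T(11)=20417; answer 20417
Stage 3: U2 = 20417; d = 8; total draws C(12,4) = 495; favorable C(8,2)*C(4,2) = 168; P = 56/165; answer 56/165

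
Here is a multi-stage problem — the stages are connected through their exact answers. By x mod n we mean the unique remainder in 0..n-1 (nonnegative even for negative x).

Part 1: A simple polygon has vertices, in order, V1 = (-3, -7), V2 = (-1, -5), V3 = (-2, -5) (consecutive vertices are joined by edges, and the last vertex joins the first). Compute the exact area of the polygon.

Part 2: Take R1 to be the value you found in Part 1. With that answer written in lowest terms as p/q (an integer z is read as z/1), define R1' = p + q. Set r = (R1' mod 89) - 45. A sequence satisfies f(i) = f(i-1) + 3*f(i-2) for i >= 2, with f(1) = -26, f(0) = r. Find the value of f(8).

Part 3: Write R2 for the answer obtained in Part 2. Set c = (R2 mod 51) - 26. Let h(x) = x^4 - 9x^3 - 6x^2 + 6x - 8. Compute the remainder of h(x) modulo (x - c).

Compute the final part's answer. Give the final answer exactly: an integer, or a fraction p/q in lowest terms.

527342

Part 1: cross terms: (-3*-5 - -1*-7)=8, (-1*-5 - -2*-5)=-5, (-2*-7 - -3*-5)=-1; twice the area = |2| = 2; area = 1; answer 1
Part 2: R1 = 1; threaded value p + q = 2; r = -43; f(2) = 1*(-26) + 3*(-43) = -155; iterating: f(2)=-155, f(3)=-233, f(4)=-698, f(5)=-1397, f(6)=-3491, f(7)=-7682, f(8)=-18155; answer -18155
Part 3: R2 = -18155; c = -25; remainder = value at the root: 1*(-25)^4 - 9*(-25)^3 - 6*(-25)^2 + 6*(-25)^1 - 8 = (390625) + (140625) + (-3750) + (-150) + (-8) = 527342; answer 527342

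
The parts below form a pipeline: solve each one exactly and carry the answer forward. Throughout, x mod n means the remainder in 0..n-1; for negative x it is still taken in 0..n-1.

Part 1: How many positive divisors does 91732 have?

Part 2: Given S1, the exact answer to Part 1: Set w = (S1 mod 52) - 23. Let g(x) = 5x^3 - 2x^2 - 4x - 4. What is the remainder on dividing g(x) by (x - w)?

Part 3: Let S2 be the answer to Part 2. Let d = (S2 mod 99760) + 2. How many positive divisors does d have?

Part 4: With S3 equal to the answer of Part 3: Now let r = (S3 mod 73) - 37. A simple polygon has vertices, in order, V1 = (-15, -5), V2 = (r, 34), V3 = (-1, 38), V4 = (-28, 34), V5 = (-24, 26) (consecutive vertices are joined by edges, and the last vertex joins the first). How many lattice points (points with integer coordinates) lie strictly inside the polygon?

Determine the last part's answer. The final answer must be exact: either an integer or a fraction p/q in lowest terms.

Part 1: 91732 = 2^2 * 17 * 19 * 71; number of divisors = (2+1) * (1+1) * (1+1) * (1+1) = 24; answer 24
Part 2: S1 = 24; w = 1; remainder = value at the root: 5*(1)^3 - 2*(1)^2 - 4*(1)^1 - 4 = (5) + (-2) + (-4) + (-4) = -5; answer -5
Part 3: S2 = -5; d = 99757; 99757 = 7 * 14251; number of divisors = (1+1) * (1+1) = 4; answer 4
Part 4: S3 = 4; r = -33; cross terms: (-15*34 - -33*-5)=-675, (-33*38 - -1*34)=-1220, (-1*34 - -28*38)=1030, (-28*26 - -24*34)=88, (-24*-5 - -15*26)=510; twice the area = |-267| = 267; area = 267/2; boundary points = 3 + 4 + 1 + 4 + 1 = 13; strictly interior points = area - boundary/2 + 1 = 128; answer 128

128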